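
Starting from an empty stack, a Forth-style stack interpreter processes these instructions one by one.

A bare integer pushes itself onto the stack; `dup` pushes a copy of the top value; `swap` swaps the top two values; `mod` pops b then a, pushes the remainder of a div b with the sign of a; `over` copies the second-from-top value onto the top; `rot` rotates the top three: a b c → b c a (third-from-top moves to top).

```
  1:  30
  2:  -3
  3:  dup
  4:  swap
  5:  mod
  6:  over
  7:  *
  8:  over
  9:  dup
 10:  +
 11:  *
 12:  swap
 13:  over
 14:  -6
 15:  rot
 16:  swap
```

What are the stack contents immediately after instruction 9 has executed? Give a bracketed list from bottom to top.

30    [30]
-3    [30, -3]
dup   [30, -3, -3]
swap  [30, -3, -3]
mod   [30, 0]
over  [30, 0, 30]
*     [30, 0]
over  [30, 0, 30]
dup   [30, 0, 30, 30]

[30, 0, 30, 30]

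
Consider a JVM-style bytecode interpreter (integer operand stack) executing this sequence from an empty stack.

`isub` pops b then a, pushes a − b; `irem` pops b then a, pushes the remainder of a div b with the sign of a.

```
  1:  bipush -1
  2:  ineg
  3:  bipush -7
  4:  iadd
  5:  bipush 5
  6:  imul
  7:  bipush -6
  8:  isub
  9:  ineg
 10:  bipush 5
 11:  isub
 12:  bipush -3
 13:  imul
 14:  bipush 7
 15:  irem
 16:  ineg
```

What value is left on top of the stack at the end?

1

bipush -1 : -1
ineg      : 1
bipush -7 : 1 -7
iadd      : -6
bipush 5  : -6 5
imul      : -30
bipush -6 : -30 -6
isub      : -24
ineg      : 24
bipush 5  : 24 5
isub      : 19
bipush -3 : 19 -3
imul      : -57
bipush 7  : -57 7
irem      : -1
ineg      : 1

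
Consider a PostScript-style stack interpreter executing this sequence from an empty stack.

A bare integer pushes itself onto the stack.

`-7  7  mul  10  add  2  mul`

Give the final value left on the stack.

-78

-7  → [-7]
7   → [-7, 7]
mul → [-49]
10  → [-49, 10]
add → [-39]
2   → [-39, 2]
mul → [-78]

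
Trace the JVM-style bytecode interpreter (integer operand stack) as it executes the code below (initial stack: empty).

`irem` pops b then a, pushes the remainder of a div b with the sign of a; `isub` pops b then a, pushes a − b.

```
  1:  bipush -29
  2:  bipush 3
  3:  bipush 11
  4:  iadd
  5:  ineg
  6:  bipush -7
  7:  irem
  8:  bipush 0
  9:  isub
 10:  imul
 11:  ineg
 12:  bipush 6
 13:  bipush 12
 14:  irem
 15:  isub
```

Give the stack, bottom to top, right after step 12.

[0, 6]

bipush -29 -> -29
bipush 3   -> -29 3
bipush 11  -> -29 3 11
iadd       -> -29 14
ineg       -> -29 -14
bipush -7  -> -29 -14 -7
irem       -> -29 0
bipush 0   -> -29 0 0
isub       -> -29 0
imul       -> 0
ineg       -> 0
bipush 6   -> 0 6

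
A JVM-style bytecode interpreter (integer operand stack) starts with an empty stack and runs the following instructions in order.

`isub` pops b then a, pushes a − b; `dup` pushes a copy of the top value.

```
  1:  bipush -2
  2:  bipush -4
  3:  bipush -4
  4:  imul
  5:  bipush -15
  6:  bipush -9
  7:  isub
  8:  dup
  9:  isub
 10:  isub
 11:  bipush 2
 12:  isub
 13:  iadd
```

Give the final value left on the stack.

bipush -2  -> -2
bipush -4  -> -2 -4
bipush -4  -> -2 -4 -4
imul       -> -2 16
bipush -15 -> -2 16 -15
bipush -9  -> -2 16 -15 -9
isub       -> -2 16 -6
dup        -> -2 16 -6 -6
isub       -> -2 16 0
isub       -> -2 16
bipush 2   -> -2 16 2
isub       -> -2 14
iadd       -> 12

12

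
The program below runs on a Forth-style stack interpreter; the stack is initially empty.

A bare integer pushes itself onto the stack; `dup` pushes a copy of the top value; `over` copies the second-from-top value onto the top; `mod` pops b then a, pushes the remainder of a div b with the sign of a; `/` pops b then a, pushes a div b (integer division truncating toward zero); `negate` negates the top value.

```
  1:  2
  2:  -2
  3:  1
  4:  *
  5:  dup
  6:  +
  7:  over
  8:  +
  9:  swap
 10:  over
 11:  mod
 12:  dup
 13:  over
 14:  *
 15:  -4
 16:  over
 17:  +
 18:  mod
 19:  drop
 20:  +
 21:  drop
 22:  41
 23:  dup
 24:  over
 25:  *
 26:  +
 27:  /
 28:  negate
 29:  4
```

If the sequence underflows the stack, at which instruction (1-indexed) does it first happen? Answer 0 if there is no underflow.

2    -> 2
-2   -> 2 -2
1    -> 2 -2 1
*    -> 2 -2
dup  -> 2 -2 -2
+    -> 2 -4
over -> 2 -4 2
+    -> 2 -2
swap -> -2 2
over -> -2 2 -2
mod  -> -2 0
dup  -> -2 0 0
over -> -2 0 0 0
*    -> -2 0 0
-4   -> -2 0 0 -4
over -> -2 0 0 -4 0
+    -> -2 0 0 -4
mod  -> -2 0 0
drop -> -2 0
+    -> -2
drop -> (empty)
41   -> 41
dup  -> 41 41
over -> 41 41 41
*    -> 41 1681
+    -> 1722
/  — needs 2 operands, stack has 1 → underflow

27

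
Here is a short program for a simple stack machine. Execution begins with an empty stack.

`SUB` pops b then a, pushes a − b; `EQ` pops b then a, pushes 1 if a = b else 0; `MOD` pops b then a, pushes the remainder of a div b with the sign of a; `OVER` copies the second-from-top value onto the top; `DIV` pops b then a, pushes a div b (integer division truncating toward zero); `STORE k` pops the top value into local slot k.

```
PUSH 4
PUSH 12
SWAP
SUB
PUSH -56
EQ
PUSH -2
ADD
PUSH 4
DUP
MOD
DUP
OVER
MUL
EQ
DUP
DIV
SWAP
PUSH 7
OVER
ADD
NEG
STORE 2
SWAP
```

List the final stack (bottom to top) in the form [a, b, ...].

[-2, 1]

PUSH 4   -> [4]
PUSH 12  -> [4, 12]
SWAP     -> [12, 4]
SUB      -> [8]
PUSH -56 -> [8, -56]
EQ       -> [0]
PUSH -2  -> [0, -2]
ADD      -> [-2]
PUSH 4   -> [-2, 4]
DUP      -> [-2, 4, 4]
MOD      -> [-2, 0]
DUP      -> [-2, 0, 0]
OVER     -> [-2, 0, 0, 0]
MUL      -> [-2, 0, 0]
EQ       -> [-2, 1]
DUP      -> [-2, 1, 1]
DIV      -> [-2, 1]
SWAP     -> [1, -2]
PUSH 7   -> [1, -2, 7]
OVER     -> [1, -2, 7, -2]
ADD      -> [1, -2, 5]
NEG      -> [1, -2, -5]
STORE 2  -> [1, -2]
SWAP     -> [-2, 1]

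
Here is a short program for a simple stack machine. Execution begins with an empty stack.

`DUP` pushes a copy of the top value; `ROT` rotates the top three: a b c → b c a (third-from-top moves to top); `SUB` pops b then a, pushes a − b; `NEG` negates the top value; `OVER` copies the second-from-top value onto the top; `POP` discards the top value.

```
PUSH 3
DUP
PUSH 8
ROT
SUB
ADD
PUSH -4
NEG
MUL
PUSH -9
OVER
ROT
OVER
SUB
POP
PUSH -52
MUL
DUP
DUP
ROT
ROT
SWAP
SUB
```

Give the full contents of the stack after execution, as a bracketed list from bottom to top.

[-9, -1664, 0]

PUSH 3    3
DUP       3 3
PUSH 8    3 3 8
ROT       3 8 3
SUB       3 5
ADD       8
PUSH -4   8 -4
NEG       8 4
MUL       32
PUSH -9   32 -9
OVER      32 -9 32
ROT       -9 32 32
OVER      -9 32 32 32
SUB       -9 32 0
POP       -9 32
PUSH -52  -9 32 -52
MUL       -9 -1664
DUP       -9 -1664 -1664
DUP       -9 -1664 -1664 -1664
ROT       -9 -1664 -1664 -1664
ROT       -9 -1664 -1664 -1664
SWAP      -9 -1664 -1664 -1664
SUB       -9 -1664 0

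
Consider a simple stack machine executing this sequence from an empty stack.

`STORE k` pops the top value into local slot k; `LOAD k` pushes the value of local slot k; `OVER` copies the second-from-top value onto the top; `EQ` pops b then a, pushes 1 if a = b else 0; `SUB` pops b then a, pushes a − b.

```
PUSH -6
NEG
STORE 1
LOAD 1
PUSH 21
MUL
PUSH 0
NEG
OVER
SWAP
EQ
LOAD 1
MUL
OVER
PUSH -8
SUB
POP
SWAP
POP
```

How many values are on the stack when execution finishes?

1

PUSH -6 → [-6]
NEG     → [6]
STORE 1 → []
LOAD 1  → [6]
PUSH 21 → [6, 21]
MUL     → [126]
PUSH 0  → [126, 0]
NEG     → [126, 0]
OVER    → [126, 0, 126]
SWAP    → [126, 126, 0]
EQ      → [126, 0]
LOAD 1  → [126, 0, 6]
MUL     → [126, 0]
OVER    → [126, 0, 126]
PUSH -8 → [126, 0, 126, -8]
SUB     → [126, 0, 134]
POP     → [126, 0]
SWAP    → [0, 126]
POP     → [0]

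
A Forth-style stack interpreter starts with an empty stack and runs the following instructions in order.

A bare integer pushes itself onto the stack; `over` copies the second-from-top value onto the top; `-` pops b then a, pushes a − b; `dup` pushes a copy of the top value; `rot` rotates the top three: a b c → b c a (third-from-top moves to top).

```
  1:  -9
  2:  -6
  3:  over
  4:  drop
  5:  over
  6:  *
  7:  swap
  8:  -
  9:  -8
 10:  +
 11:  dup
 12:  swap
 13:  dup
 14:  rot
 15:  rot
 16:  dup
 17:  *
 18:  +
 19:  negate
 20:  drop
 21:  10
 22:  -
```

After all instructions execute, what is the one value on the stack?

-9     -> -9
-6     -> -9 -6
over   -> -9 -6 -9
drop   -> -9 -6
over   -> -9 -6 -9
*      -> -9 54
swap   -> 54 -9
-      -> 63
-8     -> 63 -8
+      -> 55
dup    -> 55 55
swap   -> 55 55
dup    -> 55 55 55
rot    -> 55 55 55
rot    -> 55 55 55
dup    -> 55 55 55 55
*      -> 55 55 3025
+      -> 55 3080
negate -> 55 -3080
drop   -> 55
10     -> 55 10
-      -> 45

45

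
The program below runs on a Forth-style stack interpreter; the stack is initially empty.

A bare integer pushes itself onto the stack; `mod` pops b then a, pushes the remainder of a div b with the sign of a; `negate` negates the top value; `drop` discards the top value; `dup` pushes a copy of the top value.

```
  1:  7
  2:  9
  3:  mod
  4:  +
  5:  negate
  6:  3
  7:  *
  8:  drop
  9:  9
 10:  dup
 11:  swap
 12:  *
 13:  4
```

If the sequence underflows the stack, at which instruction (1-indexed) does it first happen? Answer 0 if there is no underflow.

7    7
9    7 9
mod  7
+  — needs 2 operands, stack has 1 → underflow

4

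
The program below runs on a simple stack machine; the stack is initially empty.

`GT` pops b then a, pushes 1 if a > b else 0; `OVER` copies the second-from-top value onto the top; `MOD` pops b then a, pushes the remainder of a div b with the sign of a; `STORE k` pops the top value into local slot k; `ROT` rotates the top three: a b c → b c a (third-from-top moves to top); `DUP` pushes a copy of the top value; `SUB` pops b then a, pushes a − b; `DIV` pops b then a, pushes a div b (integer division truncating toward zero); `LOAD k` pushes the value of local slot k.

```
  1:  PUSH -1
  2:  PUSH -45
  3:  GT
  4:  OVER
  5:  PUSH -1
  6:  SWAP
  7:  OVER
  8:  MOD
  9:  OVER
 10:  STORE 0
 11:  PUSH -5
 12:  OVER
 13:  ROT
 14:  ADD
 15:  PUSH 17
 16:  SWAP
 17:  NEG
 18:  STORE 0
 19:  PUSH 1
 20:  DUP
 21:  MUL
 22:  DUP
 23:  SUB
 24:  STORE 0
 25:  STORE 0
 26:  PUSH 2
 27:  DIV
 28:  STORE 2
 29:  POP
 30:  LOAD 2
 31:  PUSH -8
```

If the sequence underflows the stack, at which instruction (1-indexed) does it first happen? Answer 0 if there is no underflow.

4

PUSH -1   -1
PUSH -45  -1 -45
GT        1
OVER  — needs 2 operands, stack has 1 → underflow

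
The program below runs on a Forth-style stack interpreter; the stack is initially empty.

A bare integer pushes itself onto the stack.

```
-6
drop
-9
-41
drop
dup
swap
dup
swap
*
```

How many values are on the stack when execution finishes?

2

-6   -> [-6]
drop -> []
-9   -> [-9]
-41  -> [-9, -41]
drop -> [-9]
dup  -> [-9, -9]
swap -> [-9, -9]
dup  -> [-9, -9, -9]
swap -> [-9, -9, -9]
*    -> [-9, 81]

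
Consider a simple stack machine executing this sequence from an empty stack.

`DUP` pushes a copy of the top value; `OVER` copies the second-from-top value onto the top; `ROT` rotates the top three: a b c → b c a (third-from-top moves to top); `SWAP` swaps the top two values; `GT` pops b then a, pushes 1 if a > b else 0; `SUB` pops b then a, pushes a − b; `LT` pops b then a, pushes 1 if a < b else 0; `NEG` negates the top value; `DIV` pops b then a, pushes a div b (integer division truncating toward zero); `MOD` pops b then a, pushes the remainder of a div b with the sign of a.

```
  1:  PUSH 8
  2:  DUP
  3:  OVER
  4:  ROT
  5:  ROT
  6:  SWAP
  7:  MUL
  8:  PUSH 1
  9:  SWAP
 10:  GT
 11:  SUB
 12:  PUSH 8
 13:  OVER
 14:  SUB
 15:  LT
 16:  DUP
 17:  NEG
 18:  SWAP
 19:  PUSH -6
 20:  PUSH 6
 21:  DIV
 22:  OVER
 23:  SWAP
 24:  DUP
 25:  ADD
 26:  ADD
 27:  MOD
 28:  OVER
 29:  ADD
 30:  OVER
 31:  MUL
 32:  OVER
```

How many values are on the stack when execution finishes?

3

PUSH 8  -> 8
DUP     -> 8 8
OVER    -> 8 8 8
ROT     -> 8 8 8
ROT     -> 8 8 8
SWAP    -> 8 8 8
MUL     -> 8 64
PUSH 1  -> 8 64 1
SWAP    -> 8 1 64
GT      -> 8 0
SUB     -> 8
PUSH 8  -> 8 8
OVER    -> 8 8 8
SUB     -> 8 0
LT      -> 0
DUP     -> 0 0
NEG     -> 0 0
SWAP    -> 0 0
PUSH -6 -> 0 0 -6
PUSH 6  -> 0 0 -6 6
DIV     -> 0 0 -1
OVER    -> 0 0 -1 0
SWAP    -> 0 0 0 -1
DUP     -> 0 0 0 -1 -1
ADD     -> 0 0 0 -2
ADD     -> 0 0 -2
MOD     -> 0 0
OVER    -> 0 0 0
ADD     -> 0 0
OVER    -> 0 0 0
MUL     -> 0 0
OVER    -> 0 0 0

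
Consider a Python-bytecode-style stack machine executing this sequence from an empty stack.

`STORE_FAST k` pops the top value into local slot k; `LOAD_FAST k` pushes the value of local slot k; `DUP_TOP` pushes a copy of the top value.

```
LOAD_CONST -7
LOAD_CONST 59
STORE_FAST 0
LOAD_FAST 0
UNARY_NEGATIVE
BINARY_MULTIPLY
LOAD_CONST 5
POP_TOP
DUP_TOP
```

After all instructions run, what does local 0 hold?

LOAD_CONST -7    -7
LOAD_CONST 59    -7 59
STORE_FAST 0     -7
LOAD_FAST 0      -7 59
UNARY_NEGATIVE   -7 -59
BINARY_MULTIPLY  413
LOAD_CONST 5     413 5
POP_TOP          413
DUP_TOP          413 413

59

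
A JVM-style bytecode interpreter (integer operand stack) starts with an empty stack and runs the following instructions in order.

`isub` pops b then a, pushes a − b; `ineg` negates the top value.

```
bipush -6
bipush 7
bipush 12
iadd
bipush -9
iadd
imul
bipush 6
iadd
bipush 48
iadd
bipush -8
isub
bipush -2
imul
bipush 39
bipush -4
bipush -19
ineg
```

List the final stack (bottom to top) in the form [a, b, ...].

bipush -6  : -6
bipush 7   : -6 7
bipush 12  : -6 7 12
iadd       : -6 19
bipush -9  : -6 19 -9
iadd       : -6 10
imul       : -60
bipush 6   : -60 6
iadd       : -54
bipush 48  : -54 48
iadd       : -6
bipush -8  : -6 -8
isub       : 2
bipush -2  : 2 -2
imul       : -4
bipush 39  : -4 39
bipush -4  : -4 39 -4
bipush -19 : -4 39 -4 -19
ineg       : -4 39 -4 19

[-4, 39, -4, 19]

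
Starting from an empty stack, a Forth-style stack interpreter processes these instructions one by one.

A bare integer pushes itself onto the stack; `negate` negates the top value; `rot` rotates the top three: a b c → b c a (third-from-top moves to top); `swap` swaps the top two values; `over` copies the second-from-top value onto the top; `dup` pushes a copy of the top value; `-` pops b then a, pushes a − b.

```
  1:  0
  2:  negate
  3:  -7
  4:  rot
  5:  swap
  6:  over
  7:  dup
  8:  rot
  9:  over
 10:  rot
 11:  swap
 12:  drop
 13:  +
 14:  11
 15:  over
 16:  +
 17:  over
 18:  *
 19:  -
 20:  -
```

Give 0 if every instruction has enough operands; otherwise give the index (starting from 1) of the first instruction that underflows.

0      → [0]
negate → [0]
-7     → [0, -7]
rot  — needs 3 operands, stack has 2 → underflow

4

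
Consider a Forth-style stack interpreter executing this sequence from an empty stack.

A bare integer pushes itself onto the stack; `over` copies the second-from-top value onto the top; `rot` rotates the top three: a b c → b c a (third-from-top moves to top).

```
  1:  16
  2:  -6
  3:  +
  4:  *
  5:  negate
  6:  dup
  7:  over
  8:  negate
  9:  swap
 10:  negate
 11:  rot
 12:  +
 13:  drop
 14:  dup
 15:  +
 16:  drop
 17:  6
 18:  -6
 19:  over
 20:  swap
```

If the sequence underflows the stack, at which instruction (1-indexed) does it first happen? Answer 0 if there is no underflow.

16 -> [16]
-6 -> [16, -6]
+  -> [10]
*  — needs 2 operands, stack has 1 → underflow

4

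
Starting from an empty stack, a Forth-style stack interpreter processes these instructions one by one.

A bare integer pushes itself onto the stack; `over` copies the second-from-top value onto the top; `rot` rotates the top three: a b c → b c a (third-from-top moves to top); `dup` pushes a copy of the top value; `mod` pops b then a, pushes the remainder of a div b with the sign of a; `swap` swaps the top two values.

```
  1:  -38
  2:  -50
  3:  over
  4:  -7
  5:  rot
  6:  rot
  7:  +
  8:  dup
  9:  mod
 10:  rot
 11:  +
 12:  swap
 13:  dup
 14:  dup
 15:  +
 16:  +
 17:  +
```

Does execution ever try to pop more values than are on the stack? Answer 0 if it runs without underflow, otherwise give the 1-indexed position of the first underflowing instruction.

0

-38  : [-38]
-50  : [-38, -50]
over : [-38, -50, -38]
-7   : [-38, -50, -38, -7]
rot  : [-38, -38, -7, -50]
rot  : [-38, -7, -50, -38]
+    : [-38, -7, -88]
dup  : [-38, -7, -88, -88]
mod  : [-38, -7, 0]
rot  : [-7, 0, -38]
+    : [-7, -38]
swap : [-38, -7]
dup  : [-38, -7, -7]
dup  : [-38, -7, -7, -7]
+    : [-38, -7, -14]
+    : [-38, -21]
+    : [-59]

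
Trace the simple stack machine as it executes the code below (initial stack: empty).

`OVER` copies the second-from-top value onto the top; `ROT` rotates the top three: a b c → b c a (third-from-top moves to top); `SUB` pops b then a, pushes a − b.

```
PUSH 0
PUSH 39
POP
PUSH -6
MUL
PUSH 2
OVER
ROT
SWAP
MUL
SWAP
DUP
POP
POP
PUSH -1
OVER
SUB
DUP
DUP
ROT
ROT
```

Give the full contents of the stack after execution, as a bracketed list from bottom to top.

[0, -1, -1, -1]

PUSH 0   0
PUSH 39  0 39
POP      0
PUSH -6  0 -6
MUL      0
PUSH 2   0 2
OVER     0 2 0
ROT      2 0 0
SWAP     2 0 0
MUL      2 0
SWAP     0 2
DUP      0 2 2
POP      0 2
POP      0
PUSH -1  0 -1
OVER     0 -1 0
SUB      0 -1
DUP      0 -1 -1
DUP      0 -1 -1 -1
ROT      0 -1 -1 -1
ROT      0 -1 -1 -1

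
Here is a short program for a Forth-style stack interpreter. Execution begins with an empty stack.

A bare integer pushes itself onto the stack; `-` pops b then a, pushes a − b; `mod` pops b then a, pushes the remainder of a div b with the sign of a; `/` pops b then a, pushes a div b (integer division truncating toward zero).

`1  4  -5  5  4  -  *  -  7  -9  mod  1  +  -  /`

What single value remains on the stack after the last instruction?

1    1
4    1 4
-5   1 4 -5
5    1 4 -5 5
4    1 4 -5 5 4
-    1 4 -5 1
*    1 4 -5
-    1 9
7    1 9 7
-9   1 9 7 -9
mod  1 9 7
1    1 9 7 1
+    1 9 8
-    1 1
/    1

1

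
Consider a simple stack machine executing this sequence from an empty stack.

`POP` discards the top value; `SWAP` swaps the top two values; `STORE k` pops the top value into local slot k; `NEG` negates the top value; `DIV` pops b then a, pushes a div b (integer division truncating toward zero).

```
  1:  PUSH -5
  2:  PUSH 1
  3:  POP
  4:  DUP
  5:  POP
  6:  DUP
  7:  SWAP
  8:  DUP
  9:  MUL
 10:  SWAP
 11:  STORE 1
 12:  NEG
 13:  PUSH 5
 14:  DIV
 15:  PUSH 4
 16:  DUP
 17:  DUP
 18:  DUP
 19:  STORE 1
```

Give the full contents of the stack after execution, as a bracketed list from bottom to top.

[-5, 4, 4, 4]

PUSH -5 -> [-5]
PUSH 1  -> [-5, 1]
POP     -> [-5]
DUP     -> [-5, -5]
POP     -> [-5]
DUP     -> [-5, -5]
SWAP    -> [-5, -5]
DUP     -> [-5, -5, -5]
MUL     -> [-5, 25]
SWAP    -> [25, -5]
STORE 1 -> [25]
NEG     -> [-25]
PUSH 5  -> [-25, 5]
DIV     -> [-5]
PUSH 4  -> [-5, 4]
DUP     -> [-5, 4, 4]
DUP     -> [-5, 4, 4, 4]
DUP     -> [-5, 4, 4, 4, 4]
STORE 1 -> [-5, 4, 4, 4]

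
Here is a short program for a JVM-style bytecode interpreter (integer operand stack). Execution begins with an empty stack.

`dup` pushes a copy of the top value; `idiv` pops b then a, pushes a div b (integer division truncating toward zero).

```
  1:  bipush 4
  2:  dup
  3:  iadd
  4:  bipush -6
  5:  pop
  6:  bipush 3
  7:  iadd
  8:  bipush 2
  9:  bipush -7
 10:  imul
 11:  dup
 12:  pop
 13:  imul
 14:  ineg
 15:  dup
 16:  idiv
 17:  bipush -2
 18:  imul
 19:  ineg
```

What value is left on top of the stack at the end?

2

bipush 4   [4]
dup        [4, 4]
iadd       [8]
bipush -6  [8, -6]
pop        [8]
bipush 3   [8, 3]
iadd       [11]
bipush 2   [11, 2]
bipush -7  [11, 2, -7]
imul       [11, -14]
dup        [11, -14, -14]
pop        [11, -14]
imul       [-154]
ineg       [154]
dup        [154, 154]
idiv       [1]
bipush -2  [1, -2]
imul       [-2]
ineg       [2]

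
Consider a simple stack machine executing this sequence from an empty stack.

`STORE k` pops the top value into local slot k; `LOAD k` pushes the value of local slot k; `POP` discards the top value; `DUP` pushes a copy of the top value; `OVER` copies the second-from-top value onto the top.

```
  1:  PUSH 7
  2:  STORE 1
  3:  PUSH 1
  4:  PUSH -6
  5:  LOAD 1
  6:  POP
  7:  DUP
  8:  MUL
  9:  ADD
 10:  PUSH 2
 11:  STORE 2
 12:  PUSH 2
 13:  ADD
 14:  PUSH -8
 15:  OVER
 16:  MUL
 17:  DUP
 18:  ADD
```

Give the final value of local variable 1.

7

PUSH 7   [7]
STORE 1  []
PUSH 1   [1]
PUSH -6  [1, -6]
LOAD 1   [1, -6, 7]
POP      [1, -6]
DUP      [1, -6, -6]
MUL      [1, 36]
ADD      [37]
PUSH 2   [37, 2]
STORE 2  [37]
PUSH 2   [37, 2]
ADD      [39]
PUSH -8  [39, -8]
OVER     [39, -8, 39]
MUL      [39, -312]
DUP      [39, -312, -312]
ADD      [39, -624]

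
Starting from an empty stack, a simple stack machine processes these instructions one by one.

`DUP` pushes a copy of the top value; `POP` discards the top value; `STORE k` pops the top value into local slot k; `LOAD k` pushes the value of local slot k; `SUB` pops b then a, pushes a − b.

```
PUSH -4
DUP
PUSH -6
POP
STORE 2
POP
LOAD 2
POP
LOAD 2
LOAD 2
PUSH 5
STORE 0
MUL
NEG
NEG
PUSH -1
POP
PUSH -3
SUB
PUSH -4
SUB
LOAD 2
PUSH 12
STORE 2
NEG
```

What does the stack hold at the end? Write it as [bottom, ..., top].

[23, 4]

PUSH -4 : [-4]
DUP     : [-4, -4]
PUSH -6 : [-4, -4, -6]
POP     : [-4, -4]
STORE 2 : [-4]
POP     : []
LOAD 2  : [-4]
POP     : []
LOAD 2  : [-4]
LOAD 2  : [-4, -4]
PUSH 5  : [-4, -4, 5]
STORE 0 : [-4, -4]
MUL     : [16]
NEG     : [-16]
NEG     : [16]
PUSH -1 : [16, -1]
POP     : [16]
PUSH -3 : [16, -3]
SUB     : [19]
PUSH -4 : [19, -4]
SUB     : [23]
LOAD 2  : [23, -4]
PUSH 12 : [23, -4, 12]
STORE 2 : [23, -4]
NEG     : [23, 4]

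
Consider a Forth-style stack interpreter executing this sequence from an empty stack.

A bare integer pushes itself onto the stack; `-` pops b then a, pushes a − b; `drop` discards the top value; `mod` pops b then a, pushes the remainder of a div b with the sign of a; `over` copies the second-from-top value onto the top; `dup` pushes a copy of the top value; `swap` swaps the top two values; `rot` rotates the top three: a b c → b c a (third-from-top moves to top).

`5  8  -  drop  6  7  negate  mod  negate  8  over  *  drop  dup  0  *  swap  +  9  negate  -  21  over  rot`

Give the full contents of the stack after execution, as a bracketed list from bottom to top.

5       [5]
8       [5, 8]
-       [-3]
drop    []
6       [6]
7       [6, 7]
negate  [6, -7]
mod     [6]
negate  [-6]
8       [-6, 8]
over    [-6, 8, -6]
*       [-6, -48]
drop    [-6]
dup     [-6, -6]
0       [-6, -6, 0]
*       [-6, 0]
swap    [0, -6]
+       [-6]
9       [-6, 9]
negate  [-6, -9]
-       [3]
21      [3, 21]
over    [3, 21, 3]
rot     [21, 3, 3]

[21, 3, 3]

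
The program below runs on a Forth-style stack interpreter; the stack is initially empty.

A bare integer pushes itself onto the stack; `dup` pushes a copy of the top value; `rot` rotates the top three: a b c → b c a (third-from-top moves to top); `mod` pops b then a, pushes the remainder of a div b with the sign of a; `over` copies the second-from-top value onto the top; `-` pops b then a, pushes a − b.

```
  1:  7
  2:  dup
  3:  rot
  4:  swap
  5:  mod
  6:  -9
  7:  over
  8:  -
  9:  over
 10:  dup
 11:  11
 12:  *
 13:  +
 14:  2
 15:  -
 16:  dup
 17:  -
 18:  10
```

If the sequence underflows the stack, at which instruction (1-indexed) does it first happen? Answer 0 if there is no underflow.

7   → [7]
dup → [7, 7]
rot  — needs 3 operands, stack has 2 → underflow

3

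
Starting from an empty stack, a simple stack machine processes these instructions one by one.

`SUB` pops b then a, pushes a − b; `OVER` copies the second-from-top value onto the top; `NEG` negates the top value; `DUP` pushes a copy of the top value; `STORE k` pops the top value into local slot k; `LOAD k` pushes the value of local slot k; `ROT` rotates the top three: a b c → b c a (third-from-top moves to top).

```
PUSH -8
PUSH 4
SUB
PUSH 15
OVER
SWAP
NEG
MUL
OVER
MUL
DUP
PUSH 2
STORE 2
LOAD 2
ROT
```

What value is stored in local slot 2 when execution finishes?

PUSH -8  -8
PUSH 4   -8 4
SUB      -12
PUSH 15  -12 15
OVER     -12 15 -12
SWAP     -12 -12 15
NEG      -12 -12 -15
MUL      -12 180
OVER     -12 180 -12
MUL      -12 -2160
DUP      -12 -2160 -2160
PUSH 2   -12 -2160 -2160 2
STORE 2  -12 -2160 -2160
LOAD 2   -12 -2160 -2160 2
ROT      -12 -2160 2 -2160

2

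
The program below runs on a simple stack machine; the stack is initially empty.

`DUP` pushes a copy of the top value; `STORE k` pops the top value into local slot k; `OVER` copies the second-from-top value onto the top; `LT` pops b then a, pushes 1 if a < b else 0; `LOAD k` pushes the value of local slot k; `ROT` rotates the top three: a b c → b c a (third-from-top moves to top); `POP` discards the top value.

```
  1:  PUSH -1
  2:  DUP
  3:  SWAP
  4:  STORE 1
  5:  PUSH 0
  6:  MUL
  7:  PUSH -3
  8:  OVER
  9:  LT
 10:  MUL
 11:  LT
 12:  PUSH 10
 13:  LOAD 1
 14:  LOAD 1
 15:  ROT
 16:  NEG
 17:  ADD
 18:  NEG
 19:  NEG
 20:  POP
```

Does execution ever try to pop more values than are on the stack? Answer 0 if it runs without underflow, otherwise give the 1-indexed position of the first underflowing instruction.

PUSH -1 : -1
DUP     : -1 -1
SWAP    : -1 -1
STORE 1 : -1
PUSH 0  : -1 0
MUL     : 0
PUSH -3 : 0 -3
OVER    : 0 -3 0
LT      : 0 1
MUL     : 0
LT  — needs 2 operands, stack has 1 → underflow

11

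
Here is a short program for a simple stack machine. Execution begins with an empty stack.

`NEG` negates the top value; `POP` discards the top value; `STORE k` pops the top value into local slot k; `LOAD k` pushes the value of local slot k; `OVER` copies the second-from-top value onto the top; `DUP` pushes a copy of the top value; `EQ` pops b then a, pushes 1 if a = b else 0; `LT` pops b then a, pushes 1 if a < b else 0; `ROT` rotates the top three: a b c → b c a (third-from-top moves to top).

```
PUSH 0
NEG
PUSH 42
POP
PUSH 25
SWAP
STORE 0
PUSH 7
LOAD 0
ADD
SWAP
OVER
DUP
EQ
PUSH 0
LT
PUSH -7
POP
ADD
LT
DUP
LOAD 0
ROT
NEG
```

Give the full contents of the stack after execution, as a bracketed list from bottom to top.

[1, 0, -1]

PUSH 0   [0]
NEG      [0]
PUSH 42  [0, 42]
POP      [0]
PUSH 25  [0, 25]
SWAP     [25, 0]
STORE 0  [25]
PUSH 7   [25, 7]
LOAD 0   [25, 7, 0]
ADD      [25, 7]
SWAP     [7, 25]
OVER     [7, 25, 7]
DUP      [7, 25, 7, 7]
EQ       [7, 25, 1]
PUSH 0   [7, 25, 1, 0]
LT       [7, 25, 0]
PUSH -7  [7, 25, 0, -7]
POP      [7, 25, 0]
ADD      [7, 25]
LT       [1]
DUP      [1, 1]
LOAD 0   [1, 1, 0]
ROT      [1, 0, 1]
NEG      [1, 0, -1]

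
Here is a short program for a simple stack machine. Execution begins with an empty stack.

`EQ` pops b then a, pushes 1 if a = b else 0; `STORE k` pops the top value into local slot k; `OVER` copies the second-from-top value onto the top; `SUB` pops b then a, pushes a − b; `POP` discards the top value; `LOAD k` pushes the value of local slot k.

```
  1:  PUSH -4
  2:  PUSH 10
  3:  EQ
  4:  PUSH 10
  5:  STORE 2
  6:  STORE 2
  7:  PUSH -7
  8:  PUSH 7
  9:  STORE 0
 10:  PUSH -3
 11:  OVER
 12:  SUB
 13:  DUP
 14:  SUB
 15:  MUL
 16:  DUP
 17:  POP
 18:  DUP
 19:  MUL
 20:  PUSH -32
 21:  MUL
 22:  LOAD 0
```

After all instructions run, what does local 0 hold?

7

PUSH -4   -4
PUSH 10   -4 10
EQ        0
PUSH 10   0 10
STORE 2   0
STORE 2   (empty)
PUSH -7   -7
PUSH 7    -7 7
STORE 0   -7
PUSH -3   -7 -3
OVER      -7 -3 -7
SUB       -7 4
DUP       -7 4 4
SUB       -7 0
MUL       0
DUP       0 0
POP       0
DUP       0 0
MUL       0
PUSH -32  0 -32
MUL       0
LOAD 0    0 7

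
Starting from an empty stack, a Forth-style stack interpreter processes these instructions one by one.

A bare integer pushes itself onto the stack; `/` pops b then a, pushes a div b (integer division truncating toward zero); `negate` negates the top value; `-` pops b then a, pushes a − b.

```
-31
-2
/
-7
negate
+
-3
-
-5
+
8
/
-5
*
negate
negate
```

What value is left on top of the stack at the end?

-10

-31     [-31]
-2      [-31, -2]
/       [15]
-7      [15, -7]
negate  [15, 7]
+       [22]
-3      [22, -3]
-       [25]
-5      [25, -5]
+       [20]
8       [20, 8]
/       [2]
-5      [2, -5]
*       [-10]
negate  [10]
negate  [-10]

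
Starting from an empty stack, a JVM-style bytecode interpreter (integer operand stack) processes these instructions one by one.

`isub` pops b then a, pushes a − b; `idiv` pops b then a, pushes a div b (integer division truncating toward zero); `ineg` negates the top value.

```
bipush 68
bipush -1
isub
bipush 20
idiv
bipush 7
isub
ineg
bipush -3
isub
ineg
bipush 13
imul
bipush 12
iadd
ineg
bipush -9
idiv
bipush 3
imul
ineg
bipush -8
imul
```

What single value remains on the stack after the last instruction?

-192

bipush 68 → 68
bipush -1 → 68 -1
isub      → 69
bipush 20 → 69 20
idiv      → 3
bipush 7  → 3 7
isub      → -4
ineg      → 4
bipush -3 → 4 -3
isub      → 7
ineg      → -7
bipush 13 → -7 13
imul      → -91
bipush 12 → -91 12
iadd      → -79
ineg      → 79
bipush -9 → 79 -9
idiv      → -8
bipush 3  → -8 3
imul      → -24
ineg      → 24
bipush -8 → 24 -8
imul      → -192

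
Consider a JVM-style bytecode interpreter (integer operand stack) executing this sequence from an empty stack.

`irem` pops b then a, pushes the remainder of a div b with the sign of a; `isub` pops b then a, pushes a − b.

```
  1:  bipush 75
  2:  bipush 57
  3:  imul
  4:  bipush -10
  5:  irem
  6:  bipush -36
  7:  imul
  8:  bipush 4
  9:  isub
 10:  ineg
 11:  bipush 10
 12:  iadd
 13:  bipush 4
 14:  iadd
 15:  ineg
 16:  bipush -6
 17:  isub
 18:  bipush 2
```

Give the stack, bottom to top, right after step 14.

bipush 75   75
bipush 57   75 57
imul        4275
bipush -10  4275 -10
irem        5
bipush -36  5 -36
imul        -180
bipush 4    -180 4
isub        -184
ineg        184
bipush 10   184 10
iadd        194
bipush 4    194 4
iadd        198

[198]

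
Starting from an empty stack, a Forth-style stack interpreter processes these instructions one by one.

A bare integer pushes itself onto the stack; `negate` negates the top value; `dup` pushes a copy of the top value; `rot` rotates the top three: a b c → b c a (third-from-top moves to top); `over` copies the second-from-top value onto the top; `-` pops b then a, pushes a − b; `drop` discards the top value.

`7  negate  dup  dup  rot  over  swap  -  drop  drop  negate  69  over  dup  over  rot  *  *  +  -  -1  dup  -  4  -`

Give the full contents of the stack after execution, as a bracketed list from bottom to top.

7       [7]
negate  [-7]
dup     [-7, -7]
dup     [-7, -7, -7]
rot     [-7, -7, -7]
over    [-7, -7, -7, -7]
swap    [-7, -7, -7, -7]
-       [-7, -7, 0]
drop    [-7, -7]
drop    [-7]
negate  [7]
69      [7, 69]
over    [7, 69, 7]
dup     [7, 69, 7, 7]
over    [7, 69, 7, 7, 7]
rot     [7, 69, 7, 7, 7]
*       [7, 69, 7, 49]
*       [7, 69, 343]
+       [7, 412]
-       [-405]
-1      [-405, -1]
dup     [-405, -1, -1]
-       [-405, 0]
4       [-405, 0, 4]
-       [-405, -4]

[-405, -4]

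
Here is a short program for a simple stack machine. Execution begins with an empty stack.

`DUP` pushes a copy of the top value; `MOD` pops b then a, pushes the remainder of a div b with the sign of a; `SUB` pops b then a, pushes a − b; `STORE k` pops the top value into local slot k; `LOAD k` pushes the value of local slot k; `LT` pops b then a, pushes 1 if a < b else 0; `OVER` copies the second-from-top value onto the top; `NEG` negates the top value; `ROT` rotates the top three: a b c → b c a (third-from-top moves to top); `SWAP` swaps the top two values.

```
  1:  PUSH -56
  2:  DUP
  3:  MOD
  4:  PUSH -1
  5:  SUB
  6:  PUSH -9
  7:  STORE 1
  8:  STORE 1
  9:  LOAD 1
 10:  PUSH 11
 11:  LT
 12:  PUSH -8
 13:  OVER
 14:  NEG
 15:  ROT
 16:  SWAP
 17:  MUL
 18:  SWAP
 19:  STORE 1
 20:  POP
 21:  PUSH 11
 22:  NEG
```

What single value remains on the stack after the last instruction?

-11

PUSH -56 → -56
DUP      → -56 -56
MOD      → 0
PUSH -1  → 0 -1
SUB      → 1
PUSH -9  → 1 -9
STORE 1  → 1
STORE 1  → (empty)
LOAD 1   → 1
PUSH 11  → 1 11
LT       → 1
PUSH -8  → 1 -8
OVER     → 1 -8 1
NEG      → 1 -8 -1
ROT      → -8 -1 1
SWAP     → -8 1 -1
MUL      → -8 -1
SWAP     → -1 -8
STORE 1  → -1
POP      → (empty)
PUSH 11  → 11
NEG      → -11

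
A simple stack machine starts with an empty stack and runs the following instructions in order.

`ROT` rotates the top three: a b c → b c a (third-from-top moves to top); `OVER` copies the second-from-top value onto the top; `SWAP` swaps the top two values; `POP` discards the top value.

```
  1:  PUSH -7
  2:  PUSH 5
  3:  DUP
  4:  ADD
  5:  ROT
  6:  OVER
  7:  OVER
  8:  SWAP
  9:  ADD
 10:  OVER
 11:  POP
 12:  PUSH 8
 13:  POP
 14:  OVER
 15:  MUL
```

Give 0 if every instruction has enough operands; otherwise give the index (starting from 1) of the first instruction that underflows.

PUSH -7 : [-7]
PUSH 5  : [-7, 5]
DUP     : [-7, 5, 5]
ADD     : [-7, 10]
ROT  — needs 3 operands, stack has 2 → underflow

5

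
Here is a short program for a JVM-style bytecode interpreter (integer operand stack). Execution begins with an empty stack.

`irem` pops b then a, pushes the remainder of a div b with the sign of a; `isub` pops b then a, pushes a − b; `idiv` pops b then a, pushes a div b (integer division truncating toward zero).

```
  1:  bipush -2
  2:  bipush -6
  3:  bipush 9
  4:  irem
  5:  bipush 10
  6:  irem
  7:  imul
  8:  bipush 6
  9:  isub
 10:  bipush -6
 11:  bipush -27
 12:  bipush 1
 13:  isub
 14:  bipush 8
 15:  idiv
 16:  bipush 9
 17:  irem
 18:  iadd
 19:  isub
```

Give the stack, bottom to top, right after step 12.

[6, -6, -27, 1]

bipush -2   -2
bipush -6   -2 -6
bipush 9    -2 -6 9
irem        -2 -6
bipush 10   -2 -6 10
irem        -2 -6
imul        12
bipush 6    12 6
isub        6
bipush -6   6 -6
bipush -27  6 -6 -27
bipush 1    6 -6 -27 1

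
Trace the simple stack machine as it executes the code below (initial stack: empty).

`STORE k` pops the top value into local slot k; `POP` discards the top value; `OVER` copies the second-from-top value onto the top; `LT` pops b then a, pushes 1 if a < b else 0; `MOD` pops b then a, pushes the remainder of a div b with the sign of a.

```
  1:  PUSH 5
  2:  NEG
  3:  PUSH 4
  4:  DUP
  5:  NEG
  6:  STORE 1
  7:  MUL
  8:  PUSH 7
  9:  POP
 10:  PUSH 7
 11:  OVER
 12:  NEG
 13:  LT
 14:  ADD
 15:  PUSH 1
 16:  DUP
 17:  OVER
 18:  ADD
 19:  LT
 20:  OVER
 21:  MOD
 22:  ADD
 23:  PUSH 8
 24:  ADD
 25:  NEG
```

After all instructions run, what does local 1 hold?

-4

PUSH 5  : [5]
NEG     : [-5]
PUSH 4  : [-5, 4]
DUP     : [-5, 4, 4]
NEG     : [-5, 4, -4]
STORE 1 : [-5, 4]
MUL     : [-20]
PUSH 7  : [-20, 7]
POP     : [-20]
PUSH 7  : [-20, 7]
OVER    : [-20, 7, -20]
NEG     : [-20, 7, 20]
LT      : [-20, 1]
ADD     : [-19]
PUSH 1  : [-19, 1]
DUP     : [-19, 1, 1]
OVER    : [-19, 1, 1, 1]
ADD     : [-19, 1, 2]
LT      : [-19, 1]
OVER    : [-19, 1, -19]
MOD     : [-19, 1]
ADD     : [-18]
PUSH 8  : [-18, 8]
ADD     : [-10]
NEG     : [10]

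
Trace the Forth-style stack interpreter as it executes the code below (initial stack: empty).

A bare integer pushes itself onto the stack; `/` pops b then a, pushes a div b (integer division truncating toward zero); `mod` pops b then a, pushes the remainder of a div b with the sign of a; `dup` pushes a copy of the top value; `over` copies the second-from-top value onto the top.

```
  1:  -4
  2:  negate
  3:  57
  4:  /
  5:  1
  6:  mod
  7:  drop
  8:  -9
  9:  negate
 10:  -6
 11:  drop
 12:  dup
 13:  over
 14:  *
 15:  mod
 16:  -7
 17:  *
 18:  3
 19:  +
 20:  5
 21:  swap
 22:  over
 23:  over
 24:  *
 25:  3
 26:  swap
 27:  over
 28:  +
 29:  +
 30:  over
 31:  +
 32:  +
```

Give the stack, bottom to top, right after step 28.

-4     -> [-4]
negate -> [4]
57     -> [4, 57]
/      -> [0]
1      -> [0, 1]
mod    -> [0]
drop   -> []
-9     -> [-9]
negate -> [9]
-6     -> [9, -6]
drop   -> [9]
dup    -> [9, 9]
over   -> [9, 9, 9]
*      -> [9, 81]
mod    -> [9]
-7     -> [9, -7]
*      -> [-63]
3      -> [-63, 3]
+      -> [-60]
5      -> [-60, 5]
swap   -> [5, -60]
over   -> [5, -60, 5]
over   -> [5, -60, 5, -60]
*      -> [5, -60, -300]
3      -> [5, -60, -300, 3]
swap   -> [5, -60, 3, -300]
over   -> [5, -60, 3, -300, 3]
+      -> [5, -60, 3, -297]

[5, -60, 3, -297]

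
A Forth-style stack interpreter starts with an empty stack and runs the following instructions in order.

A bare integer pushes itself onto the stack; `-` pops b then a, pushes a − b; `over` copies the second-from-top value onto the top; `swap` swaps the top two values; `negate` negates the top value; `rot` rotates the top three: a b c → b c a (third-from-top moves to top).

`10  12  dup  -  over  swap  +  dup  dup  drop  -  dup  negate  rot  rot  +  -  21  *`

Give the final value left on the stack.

-210

10     : 10
12     : 10 12
dup    : 10 12 12
-      : 10 0
over   : 10 0 10
swap   : 10 10 0
+      : 10 10
dup    : 10 10 10
dup    : 10 10 10 10
drop   : 10 10 10
-      : 10 0
dup    : 10 0 0
negate : 10 0 0
rot    : 0 0 10
rot    : 0 10 0
+      : 0 10
-      : -10
21     : -10 21
*      : -210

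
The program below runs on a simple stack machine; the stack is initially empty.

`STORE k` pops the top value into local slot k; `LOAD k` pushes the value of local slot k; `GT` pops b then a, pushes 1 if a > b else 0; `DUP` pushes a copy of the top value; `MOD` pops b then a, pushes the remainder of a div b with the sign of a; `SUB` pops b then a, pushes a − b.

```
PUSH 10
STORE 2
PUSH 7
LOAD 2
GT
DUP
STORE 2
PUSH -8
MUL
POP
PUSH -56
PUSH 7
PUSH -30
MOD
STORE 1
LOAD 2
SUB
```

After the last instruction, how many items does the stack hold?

PUSH 10  → 10
STORE 2  → (empty)
PUSH 7   → 7
LOAD 2   → 7 10
GT       → 0
DUP      → 0 0
STORE 2  → 0
PUSH -8  → 0 -8
MUL      → 0
POP      → (empty)
PUSH -56 → -56
PUSH 7   → -56 7
PUSH -30 → -56 7 -30
MOD      → -56 7
STORE 1  → -56
LOAD 2   → -56 0
SUB      → -56

1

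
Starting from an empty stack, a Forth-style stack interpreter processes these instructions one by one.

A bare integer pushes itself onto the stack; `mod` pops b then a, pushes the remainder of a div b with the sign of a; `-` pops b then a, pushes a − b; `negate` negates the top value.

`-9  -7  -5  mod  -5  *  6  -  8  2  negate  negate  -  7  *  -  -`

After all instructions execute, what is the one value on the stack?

29

-9     : -9
-7     : -9 -7
-5     : -9 -7 -5
mod    : -9 -2
-5     : -9 -2 -5
*      : -9 10
6      : -9 10 6
-      : -9 4
8      : -9 4 8
2      : -9 4 8 2
negate : -9 4 8 -2
negate : -9 4 8 2
-      : -9 4 6
7      : -9 4 6 7
*      : -9 4 42
-      : -9 -38
-      : 29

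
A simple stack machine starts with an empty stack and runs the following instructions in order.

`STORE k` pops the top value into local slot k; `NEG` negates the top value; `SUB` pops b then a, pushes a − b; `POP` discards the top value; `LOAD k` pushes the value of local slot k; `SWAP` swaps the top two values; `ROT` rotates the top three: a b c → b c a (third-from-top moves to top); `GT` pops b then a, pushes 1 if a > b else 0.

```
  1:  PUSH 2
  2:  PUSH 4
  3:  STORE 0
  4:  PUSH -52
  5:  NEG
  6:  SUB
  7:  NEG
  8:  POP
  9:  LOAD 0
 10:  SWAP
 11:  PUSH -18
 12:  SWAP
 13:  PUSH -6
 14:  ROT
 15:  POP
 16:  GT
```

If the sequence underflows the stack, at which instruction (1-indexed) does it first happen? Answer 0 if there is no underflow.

10

PUSH 2   -> [2]
PUSH 4   -> [2, 4]
STORE 0  -> [2]
PUSH -52 -> [2, -52]
NEG      -> [2, 52]
SUB      -> [-50]
NEG      -> [50]
POP      -> []
LOAD 0   -> [4]
SWAP  — needs 2 operands, stack has 1 → underflow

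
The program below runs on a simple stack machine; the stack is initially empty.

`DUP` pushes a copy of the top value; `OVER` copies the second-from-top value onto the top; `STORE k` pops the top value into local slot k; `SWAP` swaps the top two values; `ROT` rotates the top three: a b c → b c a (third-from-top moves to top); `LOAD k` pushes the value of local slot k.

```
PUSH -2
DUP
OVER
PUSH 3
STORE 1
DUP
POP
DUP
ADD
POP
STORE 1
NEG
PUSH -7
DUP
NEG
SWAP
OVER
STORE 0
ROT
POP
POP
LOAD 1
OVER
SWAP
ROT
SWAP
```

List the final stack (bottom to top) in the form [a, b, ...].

PUSH -2  -2
DUP      -2 -2
OVER     -2 -2 -2
PUSH 3   -2 -2 -2 3
STORE 1  -2 -2 -2
DUP      -2 -2 -2 -2
POP      -2 -2 -2
DUP      -2 -2 -2 -2
ADD      -2 -2 -4
POP      -2 -2
STORE 1  -2
NEG      2
PUSH -7  2 -7
DUP      2 -7 -7
NEG      2 -7 7
SWAP     2 7 -7
OVER     2 7 -7 7
STORE 0  2 7 -7
ROT      7 -7 2
POP      7 -7
POP      7
LOAD 1   7 -2
OVER     7 -2 7
SWAP     7 7 -2
ROT      7 -2 7
SWAP     7 7 -2

[7, 7, -2]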